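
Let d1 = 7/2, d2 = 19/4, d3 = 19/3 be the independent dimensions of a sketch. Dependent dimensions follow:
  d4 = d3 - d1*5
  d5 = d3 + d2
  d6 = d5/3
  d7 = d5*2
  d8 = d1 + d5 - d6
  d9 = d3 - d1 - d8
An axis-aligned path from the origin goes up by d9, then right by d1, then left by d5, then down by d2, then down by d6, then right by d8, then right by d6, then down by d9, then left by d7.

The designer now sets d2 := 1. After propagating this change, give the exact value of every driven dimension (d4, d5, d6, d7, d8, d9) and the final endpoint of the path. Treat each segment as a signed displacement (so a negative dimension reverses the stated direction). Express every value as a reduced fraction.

Apply edit: d2 := 1
  d4 = d3 - d1*5 = -67/6
  d5 = d3 + d2 = 22/3
  d6 = d5/3 = 22/9
  d7 = d5*2 = 44/3
  d8 = d1 + d5 - d6 = 151/18
  d9 = d3 - d1 - d8 = -50/9
Walk from origin (0, 0):
  seg 1: up by d9 = -50/9 → (0, -50/9)
  seg 2: right by d1 = 7/2 → (7/2, -50/9)
  seg 3: left by d5 = 22/3 → (-23/6, -50/9)
  seg 4: down by d2 = 1 → (-23/6, -59/9)
  seg 5: down by d6 = 22/9 → (-23/6, -9)
  seg 6: right by d8 = 151/18 → (41/9, -9)
  seg 7: right by d6 = 22/9 → (7, -9)
  seg 8: down by d9 = -50/9 → (7, -31/9)
  seg 9: left by d7 = 44/3 → (-23/3, -31/9)

d4 = -67/6
d5 = 22/3
d6 = 22/9
d7 = 44/3
d8 = 151/18
d9 = -50/9
endpoint = (-23/3, -31/9)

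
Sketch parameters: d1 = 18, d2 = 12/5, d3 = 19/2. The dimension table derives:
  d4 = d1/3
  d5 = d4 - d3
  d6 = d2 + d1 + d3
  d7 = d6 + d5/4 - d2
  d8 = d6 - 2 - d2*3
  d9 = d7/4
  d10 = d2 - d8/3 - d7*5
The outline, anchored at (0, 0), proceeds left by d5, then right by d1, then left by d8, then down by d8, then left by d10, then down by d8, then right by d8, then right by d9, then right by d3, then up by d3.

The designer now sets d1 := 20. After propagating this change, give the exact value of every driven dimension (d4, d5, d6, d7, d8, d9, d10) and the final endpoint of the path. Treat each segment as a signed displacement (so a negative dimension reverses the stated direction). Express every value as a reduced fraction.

d4 = 20/3
d5 = -17/6
d6 = 319/10
d7 = 691/24
d8 = 227/10
d9 = 691/96
d10 = -1193/8
endpoint = (6037/32, -359/10)

Apply edit: d1 := 20
  d4 = d1/3 = 20/3
  d5 = d4 - d3 = -17/6
  d6 = d2 + d1 + d3 = 319/10
  d7 = d6 + d5/4 - d2 = 691/24
  d8 = d6 - 2 - d2*3 = 227/10
  d9 = d7/4 = 691/96
  d10 = d2 - d8/3 - d7*5 = -1193/8
Walk from origin (0, 0):
  seg 1: left by d5 = -17/6 → (17/6, 0)
  seg 2: right by d1 = 20 → (137/6, 0)
  seg 3: left by d8 = 227/10 → (2/15, 0)
  seg 4: down by d8 = 227/10 → (2/15, -227/10)
  seg 5: left by d10 = -1193/8 → (17911/120, -227/10)
  seg 6: down by d8 = 227/10 → (17911/120, -227/5)
  seg 7: right by d8 = 227/10 → (4127/24, -227/5)
  seg 8: right by d9 = 691/96 → (5733/32, -227/5)
  seg 9: right by d3 = 19/2 → (6037/32, -227/5)
  seg 10: up by d3 = 19/2 → (6037/32, -359/10)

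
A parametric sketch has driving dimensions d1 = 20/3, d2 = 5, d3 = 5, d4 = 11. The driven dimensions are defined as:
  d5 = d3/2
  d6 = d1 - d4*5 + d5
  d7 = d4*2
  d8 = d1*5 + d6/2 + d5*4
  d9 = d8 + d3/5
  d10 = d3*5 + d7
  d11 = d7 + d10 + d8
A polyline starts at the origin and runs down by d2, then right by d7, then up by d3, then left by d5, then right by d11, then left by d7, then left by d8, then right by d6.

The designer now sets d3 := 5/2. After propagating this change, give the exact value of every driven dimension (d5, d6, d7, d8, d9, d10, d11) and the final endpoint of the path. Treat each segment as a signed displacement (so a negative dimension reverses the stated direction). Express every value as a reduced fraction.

Apply edit: d3 := 5/2
  d5 = d3/2 = 5/4
  d6 = d1 - d4*5 + d5 = -565/12
  d7 = d4*2 = 22
  d8 = d1*5 + d6/2 + d5*4 = 355/24
  d9 = d8 + d3/5 = 367/24
  d10 = d3*5 + d7 = 69/2
  d11 = d7 + d10 + d8 = 1711/24
Walk from origin (0, 0):
  seg 1: down by d2 = 5 → (0, -5)
  seg 2: right by d7 = 22 → (22, -5)
  seg 3: up by d3 = 5/2 → (22, -5/2)
  seg 4: left by d5 = 5/4 → (83/4, -5/2)
  seg 5: right by d11 = 1711/24 → (2209/24, -5/2)
  seg 6: left by d7 = 22 → (1681/24, -5/2)
  seg 7: left by d8 = 355/24 → (221/4, -5/2)
  seg 8: right by d6 = -565/12 → (49/6, -5/2)

d5 = 5/4
d6 = -565/12
d7 = 22
d8 = 355/24
d9 = 367/24
d10 = 69/2
d11 = 1711/24
endpoint = (49/6, -5/2)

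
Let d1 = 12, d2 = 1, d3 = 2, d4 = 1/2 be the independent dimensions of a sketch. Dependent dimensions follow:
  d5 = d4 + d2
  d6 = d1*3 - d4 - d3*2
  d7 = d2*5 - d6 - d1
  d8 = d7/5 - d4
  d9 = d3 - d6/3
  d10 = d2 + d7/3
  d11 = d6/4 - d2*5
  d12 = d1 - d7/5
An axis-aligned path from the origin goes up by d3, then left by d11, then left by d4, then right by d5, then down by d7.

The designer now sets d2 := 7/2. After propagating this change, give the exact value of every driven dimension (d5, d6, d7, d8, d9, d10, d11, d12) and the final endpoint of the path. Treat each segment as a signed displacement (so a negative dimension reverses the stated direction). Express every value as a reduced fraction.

Apply edit: d2 := 7/2
  d5 = d4 + d2 = 4
  d6 = d1*3 - d4 - d3*2 = 63/2
  d7 = d2*5 - d6 - d1 = -26
  d8 = d7/5 - d4 = -57/10
  d9 = d3 - d6/3 = -17/2
  d10 = d2 + d7/3 = -31/6
  d11 = d6/4 - d2*5 = -77/8
  d12 = d1 - d7/5 = 86/5
Walk from origin (0, 0):
  seg 1: up by d3 = 2 → (0, 2)
  seg 2: left by d11 = -77/8 → (77/8, 2)
  seg 3: left by d4 = 1/2 → (73/8, 2)
  seg 4: right by d5 = 4 → (105/8, 2)
  seg 5: down by d7 = -26 → (105/8, 28)

d5 = 4
d6 = 63/2
d7 = -26
d8 = -57/10
d9 = -17/2
d10 = -31/6
d11 = -77/8
d12 = 86/5
endpoint = (105/8, 28)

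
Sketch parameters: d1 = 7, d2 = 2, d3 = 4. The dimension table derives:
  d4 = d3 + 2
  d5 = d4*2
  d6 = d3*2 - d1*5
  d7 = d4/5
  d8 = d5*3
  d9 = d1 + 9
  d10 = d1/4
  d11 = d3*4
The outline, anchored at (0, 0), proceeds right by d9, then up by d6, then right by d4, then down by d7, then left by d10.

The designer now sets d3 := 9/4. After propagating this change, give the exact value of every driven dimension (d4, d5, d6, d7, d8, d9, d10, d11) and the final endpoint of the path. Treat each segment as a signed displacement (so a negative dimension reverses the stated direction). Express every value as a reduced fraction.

Apply edit: d3 := 9/4
  d4 = d3 + 2 = 17/4
  d5 = d4*2 = 17/2
  d6 = d3*2 - d1*5 = -61/2
  d7 = d4/5 = 17/20
  d8 = d5*3 = 51/2
  d9 = d1 + 9 = 16
  d10 = d1/4 = 7/4
  d11 = d3*4 = 9
Walk from origin (0, 0):
  seg 1: right by d9 = 16 → (16, 0)
  seg 2: up by d6 = -61/2 → (16, -61/2)
  seg 3: right by d4 = 17/4 → (81/4, -61/2)
  seg 4: down by d7 = 17/20 → (81/4, -627/20)
  seg 5: left by d10 = 7/4 → (37/2, -627/20)

d4 = 17/4
d5 = 17/2
d6 = -61/2
d7 = 17/20
d8 = 51/2
d9 = 16
d10 = 7/4
d11 = 9
endpoint = (37/2, -627/20)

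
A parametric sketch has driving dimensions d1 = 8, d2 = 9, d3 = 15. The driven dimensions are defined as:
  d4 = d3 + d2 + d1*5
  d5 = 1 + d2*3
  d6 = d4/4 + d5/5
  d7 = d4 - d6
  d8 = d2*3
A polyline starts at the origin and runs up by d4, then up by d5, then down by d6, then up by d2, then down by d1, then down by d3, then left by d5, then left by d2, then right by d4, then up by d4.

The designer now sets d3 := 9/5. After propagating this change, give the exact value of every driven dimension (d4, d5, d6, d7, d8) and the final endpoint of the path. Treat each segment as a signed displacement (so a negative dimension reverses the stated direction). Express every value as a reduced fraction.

d4 = 254/5
d5 = 28
d6 = 183/10
d7 = 65/2
d8 = 27
endpoint = (69/5, 221/2)

Apply edit: d3 := 9/5
  d4 = d3 + d2 + d1*5 = 254/5
  d5 = 1 + d2*3 = 28
  d6 = d4/4 + d5/5 = 183/10
  d7 = d4 - d6 = 65/2
  d8 = d2*3 = 27
Walk from origin (0, 0):
  seg 1: up by d4 = 254/5 → (0, 254/5)
  seg 2: up by d5 = 28 → (0, 394/5)
  seg 3: down by d6 = 183/10 → (0, 121/2)
  seg 4: up by d2 = 9 → (0, 139/2)
  seg 5: down by d1 = 8 → (0, 123/2)
  seg 6: down by d3 = 9/5 → (0, 597/10)
  seg 7: left by d5 = 28 → (-28, 597/10)
  seg 8: left by d2 = 9 → (-37, 597/10)
  seg 9: right by d4 = 254/5 → (69/5, 597/10)
  seg 10: up by d4 = 254/5 → (69/5, 221/2)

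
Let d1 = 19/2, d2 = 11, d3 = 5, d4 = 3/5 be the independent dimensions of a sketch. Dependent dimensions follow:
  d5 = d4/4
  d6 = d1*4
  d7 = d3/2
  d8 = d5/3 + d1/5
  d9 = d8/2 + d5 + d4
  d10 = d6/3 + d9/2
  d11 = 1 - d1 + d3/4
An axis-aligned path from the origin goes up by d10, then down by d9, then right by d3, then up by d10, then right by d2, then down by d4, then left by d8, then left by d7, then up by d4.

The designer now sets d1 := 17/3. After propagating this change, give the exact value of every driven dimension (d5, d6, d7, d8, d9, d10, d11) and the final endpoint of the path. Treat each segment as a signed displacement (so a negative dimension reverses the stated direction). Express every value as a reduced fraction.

Apply edit: d1 := 17/3
  d5 = d4/4 = 3/20
  d6 = d1*4 = 68/3
  d7 = d3/2 = 5/2
  d8 = d5/3 + d1/5 = 71/60
  d9 = d8/2 + d5 + d4 = 161/120
  d10 = d6/3 + d9/2 = 5923/720
  d11 = 1 - d1 + d3/4 = -41/12
Walk from origin (0, 0):
  seg 1: up by d10 = 5923/720 → (0, 5923/720)
  seg 2: down by d9 = 161/120 → (0, 4957/720)
  seg 3: right by d3 = 5 → (5, 4957/720)
  seg 4: up by d10 = 5923/720 → (5, 136/9)
  seg 5: right by d2 = 11 → (16, 136/9)
  seg 6: down by d4 = 3/5 → (16, 653/45)
  seg 7: left by d8 = 71/60 → (889/60, 653/45)
  seg 8: left by d7 = 5/2 → (739/60, 653/45)
  seg 9: up by d4 = 3/5 → (739/60, 136/9)

d5 = 3/20
d6 = 68/3
d7 = 5/2
d8 = 71/60
d9 = 161/120
d10 = 5923/720
d11 = -41/12
endpoint = (739/60, 136/9)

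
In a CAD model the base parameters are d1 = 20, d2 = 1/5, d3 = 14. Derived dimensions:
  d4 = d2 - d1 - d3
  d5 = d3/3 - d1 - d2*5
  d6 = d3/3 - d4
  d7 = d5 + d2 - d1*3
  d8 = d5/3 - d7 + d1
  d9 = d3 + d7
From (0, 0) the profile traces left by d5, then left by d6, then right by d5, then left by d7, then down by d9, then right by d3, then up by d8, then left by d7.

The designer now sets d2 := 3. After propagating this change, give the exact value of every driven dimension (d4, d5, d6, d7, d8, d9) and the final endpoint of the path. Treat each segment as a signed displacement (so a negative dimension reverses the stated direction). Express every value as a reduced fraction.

d4 = -31
d5 = -91/3
d6 = 107/3
d7 = -262/3
d8 = 875/9
d9 = -220/3
endpoint = (153, 1535/9)

Apply edit: d2 := 3
  d4 = d2 - d1 - d3 = -31
  d5 = d3/3 - d1 - d2*5 = -91/3
  d6 = d3/3 - d4 = 107/3
  d7 = d5 + d2 - d1*3 = -262/3
  d8 = d5/3 - d7 + d1 = 875/9
  d9 = d3 + d7 = -220/3
Walk from origin (0, 0):
  seg 1: left by d5 = -91/3 → (91/3, 0)
  seg 2: left by d6 = 107/3 → (-16/3, 0)
  seg 3: right by d5 = -91/3 → (-107/3, 0)
  seg 4: left by d7 = -262/3 → (155/3, 0)
  seg 5: down by d9 = -220/3 → (155/3, 220/3)
  seg 6: right by d3 = 14 → (197/3, 220/3)
  seg 7: up by d8 = 875/9 → (197/3, 1535/9)
  seg 8: left by d7 = -262/3 → (153, 1535/9)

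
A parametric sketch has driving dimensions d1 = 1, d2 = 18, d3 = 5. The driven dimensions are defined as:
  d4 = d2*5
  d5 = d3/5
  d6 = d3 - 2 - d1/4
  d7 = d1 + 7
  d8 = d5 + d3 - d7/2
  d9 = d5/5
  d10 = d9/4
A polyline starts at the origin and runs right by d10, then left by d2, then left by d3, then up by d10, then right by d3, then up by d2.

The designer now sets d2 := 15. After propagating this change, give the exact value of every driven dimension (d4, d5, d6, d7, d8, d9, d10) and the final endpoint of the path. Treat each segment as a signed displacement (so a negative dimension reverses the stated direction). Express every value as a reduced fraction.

d4 = 75
d5 = 1
d6 = 11/4
d7 = 8
d8 = 2
d9 = 1/5
d10 = 1/20
endpoint = (-299/20, 301/20)

Apply edit: d2 := 15
  d4 = d2*5 = 75
  d5 = d3/5 = 1
  d6 = d3 - 2 - d1/4 = 11/4
  d7 = d1 + 7 = 8
  d8 = d5 + d3 - d7/2 = 2
  d9 = d5/5 = 1/5
  d10 = d9/4 = 1/20
Walk from origin (0, 0):
  seg 1: right by d10 = 1/20 → (1/20, 0)
  seg 2: left by d2 = 15 → (-299/20, 0)
  seg 3: left by d3 = 5 → (-399/20, 0)
  seg 4: up by d10 = 1/20 → (-399/20, 1/20)
  seg 5: right by d3 = 5 → (-299/20, 1/20)
  seg 6: up by d2 = 15 → (-299/20, 301/20)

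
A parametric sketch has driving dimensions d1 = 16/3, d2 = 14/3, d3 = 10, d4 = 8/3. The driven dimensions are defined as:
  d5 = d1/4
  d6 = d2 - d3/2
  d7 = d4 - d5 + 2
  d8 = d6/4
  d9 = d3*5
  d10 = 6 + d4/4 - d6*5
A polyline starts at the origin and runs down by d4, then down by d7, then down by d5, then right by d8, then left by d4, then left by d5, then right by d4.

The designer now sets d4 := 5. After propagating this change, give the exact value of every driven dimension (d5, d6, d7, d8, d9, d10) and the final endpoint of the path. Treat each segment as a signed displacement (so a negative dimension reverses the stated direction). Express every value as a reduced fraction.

Apply edit: d4 := 5
  d5 = d1/4 = 4/3
  d6 = d2 - d3/2 = -1/3
  d7 = d4 - d5 + 2 = 17/3
  d8 = d6/4 = -1/12
  d9 = d3*5 = 50
  d10 = 6 + d4/4 - d6*5 = 107/12
Walk from origin (0, 0):
  seg 1: down by d4 = 5 → (0, -5)
  seg 2: down by d7 = 17/3 → (0, -32/3)
  seg 3: down by d5 = 4/3 → (0, -12)
  seg 4: right by d8 = -1/12 → (-1/12, -12)
  seg 5: left by d4 = 5 → (-61/12, -12)
  seg 6: left by d5 = 4/3 → (-77/12, -12)
  seg 7: right by d4 = 5 → (-17/12, -12)

d5 = 4/3
d6 = -1/3
d7 = 17/3
d8 = -1/12
d9 = 50
d10 = 107/12
endpoint = (-17/12, -12)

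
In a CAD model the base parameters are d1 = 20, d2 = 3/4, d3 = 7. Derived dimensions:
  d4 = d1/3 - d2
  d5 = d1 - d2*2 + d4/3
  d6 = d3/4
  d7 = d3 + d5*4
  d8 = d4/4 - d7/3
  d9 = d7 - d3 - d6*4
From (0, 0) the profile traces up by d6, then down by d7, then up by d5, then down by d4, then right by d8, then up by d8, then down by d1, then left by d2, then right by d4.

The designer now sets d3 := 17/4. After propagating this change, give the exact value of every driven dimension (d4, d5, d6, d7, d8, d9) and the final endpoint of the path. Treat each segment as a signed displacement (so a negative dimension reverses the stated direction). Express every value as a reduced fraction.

Apply edit: d3 := 17/4
  d4 = d1/3 - d2 = 71/12
  d5 = d1 - d2*2 + d4/3 = 737/36
  d6 = d3/4 = 17/16
  d7 = d3 + d5*4 = 3101/36
  d8 = d4/4 - d7/3 = -11765/432
  d9 = d7 - d3 - d6*4 = 2795/36
Walk from origin (0, 0):
  seg 1: up by d6 = 17/16 → (0, 17/16)
  seg 2: down by d7 = 3101/36 → (0, -12251/144)
  seg 3: up by d5 = 737/36 → (0, -3101/48)
  seg 4: down by d4 = 71/12 → (0, -3385/48)
  seg 5: right by d8 = -11765/432 → (-11765/432, -3385/48)
  seg 6: up by d8 = -11765/432 → (-11765/432, -21115/216)
  seg 7: down by d1 = 20 → (-11765/432, -25435/216)
  seg 8: left by d2 = 3/4 → (-12089/432, -25435/216)
  seg 9: right by d4 = 71/12 → (-9533/432, -25435/216)

d4 = 71/12
d5 = 737/36
d6 = 17/16
d7 = 3101/36
d8 = -11765/432
d9 = 2795/36
endpoint = (-9533/432, -25435/216)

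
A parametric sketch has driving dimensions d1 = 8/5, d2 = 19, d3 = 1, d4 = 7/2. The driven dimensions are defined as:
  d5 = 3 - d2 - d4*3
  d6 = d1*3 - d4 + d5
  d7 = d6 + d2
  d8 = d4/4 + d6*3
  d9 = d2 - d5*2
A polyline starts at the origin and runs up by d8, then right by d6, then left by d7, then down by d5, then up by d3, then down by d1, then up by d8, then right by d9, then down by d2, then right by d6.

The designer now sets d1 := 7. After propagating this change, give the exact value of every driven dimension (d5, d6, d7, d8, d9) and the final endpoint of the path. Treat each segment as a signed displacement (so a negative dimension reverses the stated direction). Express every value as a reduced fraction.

d5 = -53/2
d6 = -9
d7 = 10
d8 = -209/8
d9 = 72
endpoint = (44, -203/4)

Apply edit: d1 := 7
  d5 = 3 - d2 - d4*3 = -53/2
  d6 = d1*3 - d4 + d5 = -9
  d7 = d6 + d2 = 10
  d8 = d4/4 + d6*3 = -209/8
  d9 = d2 - d5*2 = 72
Walk from origin (0, 0):
  seg 1: up by d8 = -209/8 → (0, -209/8)
  seg 2: right by d6 = -9 → (-9, -209/8)
  seg 3: left by d7 = 10 → (-19, -209/8)
  seg 4: down by d5 = -53/2 → (-19, 3/8)
  seg 5: up by d3 = 1 → (-19, 11/8)
  seg 6: down by d1 = 7 → (-19, -45/8)
  seg 7: up by d8 = -209/8 → (-19, -127/4)
  seg 8: right by d9 = 72 → (53, -127/4)
  seg 9: down by d2 = 19 → (53, -203/4)
  seg 10: right by d6 = -9 → (44, -203/4)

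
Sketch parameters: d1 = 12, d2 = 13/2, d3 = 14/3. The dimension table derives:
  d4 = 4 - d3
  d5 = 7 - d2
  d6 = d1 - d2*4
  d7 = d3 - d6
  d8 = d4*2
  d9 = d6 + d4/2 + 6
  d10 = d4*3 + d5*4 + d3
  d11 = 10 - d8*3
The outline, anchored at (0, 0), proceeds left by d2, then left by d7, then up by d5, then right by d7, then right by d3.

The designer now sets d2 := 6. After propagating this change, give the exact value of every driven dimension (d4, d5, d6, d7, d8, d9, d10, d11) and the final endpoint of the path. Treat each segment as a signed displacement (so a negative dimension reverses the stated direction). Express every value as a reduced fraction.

Apply edit: d2 := 6
  d4 = 4 - d3 = -2/3
  d5 = 7 - d2 = 1
  d6 = d1 - d2*4 = -12
  d7 = d3 - d6 = 50/3
  d8 = d4*2 = -4/3
  d9 = d6 + d4/2 + 6 = -19/3
  d10 = d4*3 + d5*4 + d3 = 20/3
  d11 = 10 - d8*3 = 14
Walk from origin (0, 0):
  seg 1: left by d2 = 6 → (-6, 0)
  seg 2: left by d7 = 50/3 → (-68/3, 0)
  seg 3: up by d5 = 1 → (-68/3, 1)
  seg 4: right by d7 = 50/3 → (-6, 1)
  seg 5: right by d3 = 14/3 → (-4/3, 1)

d4 = -2/3
d5 = 1
d6 = -12
d7 = 50/3
d8 = -4/3
d9 = -19/3
d10 = 20/3
d11 = 14
endpoint = (-4/3, 1)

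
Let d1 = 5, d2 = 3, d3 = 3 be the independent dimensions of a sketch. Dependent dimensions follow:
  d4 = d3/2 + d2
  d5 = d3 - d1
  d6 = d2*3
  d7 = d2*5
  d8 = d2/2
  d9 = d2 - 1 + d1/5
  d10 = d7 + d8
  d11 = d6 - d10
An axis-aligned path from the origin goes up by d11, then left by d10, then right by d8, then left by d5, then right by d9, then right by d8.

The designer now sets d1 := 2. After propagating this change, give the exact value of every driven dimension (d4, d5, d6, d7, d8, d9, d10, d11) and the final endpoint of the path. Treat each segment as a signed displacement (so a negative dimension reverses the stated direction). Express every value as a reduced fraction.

Apply edit: d1 := 2
  d4 = d3/2 + d2 = 9/2
  d5 = d3 - d1 = 1
  d6 = d2*3 = 9
  d7 = d2*5 = 15
  d8 = d2/2 = 3/2
  d9 = d2 - 1 + d1/5 = 12/5
  d10 = d7 + d8 = 33/2
  d11 = d6 - d10 = -15/2
Walk from origin (0, 0):
  seg 1: up by d11 = -15/2 → (0, -15/2)
  seg 2: left by d10 = 33/2 → (-33/2, -15/2)
  seg 3: right by d8 = 3/2 → (-15, -15/2)
  seg 4: left by d5 = 1 → (-16, -15/2)
  seg 5: right by d9 = 12/5 → (-68/5, -15/2)
  seg 6: right by d8 = 3/2 → (-121/10, -15/2)

d4 = 9/2
d5 = 1
d6 = 9
d7 = 15
d8 = 3/2
d9 = 12/5
d10 = 33/2
d11 = -15/2
endpoint = (-121/10, -15/2)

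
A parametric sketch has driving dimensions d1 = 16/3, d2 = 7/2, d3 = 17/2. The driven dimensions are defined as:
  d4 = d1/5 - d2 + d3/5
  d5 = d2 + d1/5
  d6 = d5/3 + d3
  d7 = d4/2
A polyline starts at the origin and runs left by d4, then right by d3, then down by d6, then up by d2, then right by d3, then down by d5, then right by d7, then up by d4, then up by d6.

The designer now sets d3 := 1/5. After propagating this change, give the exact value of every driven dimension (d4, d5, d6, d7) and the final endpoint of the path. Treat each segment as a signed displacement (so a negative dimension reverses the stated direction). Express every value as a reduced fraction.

Apply edit: d3 := 1/5
  d4 = d1/5 - d2 + d3/5 = -359/150
  d5 = d2 + d1/5 = 137/30
  d6 = d5/3 + d3 = 31/18
  d7 = d4/2 = -359/300
Walk from origin (0, 0):
  seg 1: left by d4 = -359/150 → (359/150, 0)
  seg 2: right by d3 = 1/5 → (389/150, 0)
  seg 3: down by d6 = 31/18 → (389/150, -31/18)
  seg 4: up by d2 = 7/2 → (389/150, 16/9)
  seg 5: right by d3 = 1/5 → (419/150, 16/9)
  seg 6: down by d5 = 137/30 → (419/150, -251/90)
  seg 7: right by d7 = -359/300 → (479/300, -251/90)
  seg 8: up by d4 = -359/150 → (479/300, -1166/225)
  seg 9: up by d6 = 31/18 → (479/300, -173/50)

d4 = -359/150
d5 = 137/30
d6 = 31/18
d7 = -359/300
endpoint = (479/300, -173/50)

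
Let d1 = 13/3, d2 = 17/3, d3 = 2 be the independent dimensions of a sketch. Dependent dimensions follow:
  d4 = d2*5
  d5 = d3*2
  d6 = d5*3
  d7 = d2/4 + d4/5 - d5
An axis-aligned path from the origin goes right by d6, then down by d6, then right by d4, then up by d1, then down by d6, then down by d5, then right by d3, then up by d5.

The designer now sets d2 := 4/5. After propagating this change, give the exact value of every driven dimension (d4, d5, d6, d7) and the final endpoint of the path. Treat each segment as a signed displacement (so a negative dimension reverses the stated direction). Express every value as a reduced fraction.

Apply edit: d2 := 4/5
  d4 = d2*5 = 4
  d5 = d3*2 = 4
  d6 = d5*3 = 12
  d7 = d2/4 + d4/5 - d5 = -3
Walk from origin (0, 0):
  seg 1: right by d6 = 12 → (12, 0)
  seg 2: down by d6 = 12 → (12, -12)
  seg 3: right by d4 = 4 → (16, -12)
  seg 4: up by d1 = 13/3 → (16, -23/3)
  seg 5: down by d6 = 12 → (16, -59/3)
  seg 6: down by d5 = 4 → (16, -71/3)
  seg 7: right by d3 = 2 → (18, -71/3)
  seg 8: up by d5 = 4 → (18, -59/3)

d4 = 4
d5 = 4
d6 = 12
d7 = -3
endpoint = (18, -59/3)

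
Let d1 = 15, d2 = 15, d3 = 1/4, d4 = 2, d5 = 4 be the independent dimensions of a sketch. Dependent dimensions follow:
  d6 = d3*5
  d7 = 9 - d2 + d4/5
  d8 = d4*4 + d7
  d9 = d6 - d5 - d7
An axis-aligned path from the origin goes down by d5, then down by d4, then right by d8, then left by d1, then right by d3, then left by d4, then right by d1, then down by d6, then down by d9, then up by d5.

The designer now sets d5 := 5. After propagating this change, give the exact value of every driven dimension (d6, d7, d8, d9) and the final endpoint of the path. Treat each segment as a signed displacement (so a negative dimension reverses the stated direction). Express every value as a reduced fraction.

d6 = 5/4
d7 = -28/5
d8 = 12/5
d9 = 37/20
endpoint = (13/20, -51/10)

Apply edit: d5 := 5
  d6 = d3*5 = 5/4
  d7 = 9 - d2 + d4/5 = -28/5
  d8 = d4*4 + d7 = 12/5
  d9 = d6 - d5 - d7 = 37/20
Walk from origin (0, 0):
  seg 1: down by d5 = 5 → (0, -5)
  seg 2: down by d4 = 2 → (0, -7)
  seg 3: right by d8 = 12/5 → (12/5, -7)
  seg 4: left by d1 = 15 → (-63/5, -7)
  seg 5: right by d3 = 1/4 → (-247/20, -7)
  seg 6: left by d4 = 2 → (-287/20, -7)
  seg 7: right by d1 = 15 → (13/20, -7)
  seg 8: down by d6 = 5/4 → (13/20, -33/4)
  seg 9: down by d9 = 37/20 → (13/20, -101/10)
  seg 10: up by d5 = 5 → (13/20, -51/10)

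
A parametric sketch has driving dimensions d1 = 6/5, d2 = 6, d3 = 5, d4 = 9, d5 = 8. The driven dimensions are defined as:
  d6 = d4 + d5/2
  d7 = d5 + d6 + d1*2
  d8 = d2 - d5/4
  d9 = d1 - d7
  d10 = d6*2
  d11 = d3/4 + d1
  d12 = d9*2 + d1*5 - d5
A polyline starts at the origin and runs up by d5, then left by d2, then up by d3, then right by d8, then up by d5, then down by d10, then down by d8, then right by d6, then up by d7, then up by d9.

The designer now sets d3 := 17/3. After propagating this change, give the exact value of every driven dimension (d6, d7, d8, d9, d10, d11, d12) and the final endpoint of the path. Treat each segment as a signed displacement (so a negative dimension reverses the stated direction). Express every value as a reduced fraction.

Apply edit: d3 := 17/3
  d6 = d4 + d5/2 = 13
  d7 = d5 + d6 + d1*2 = 117/5
  d8 = d2 - d5/4 = 4
  d9 = d1 - d7 = -111/5
  d10 = d6*2 = 26
  d11 = d3/4 + d1 = 157/60
  d12 = d9*2 + d1*5 - d5 = -232/5
Walk from origin (0, 0):
  seg 1: up by d5 = 8 → (0, 8)
  seg 2: left by d2 = 6 → (-6, 8)
  seg 3: up by d3 = 17/3 → (-6, 41/3)
  seg 4: right by d8 = 4 → (-2, 41/3)
  seg 5: up by d5 = 8 → (-2, 65/3)
  seg 6: down by d10 = 26 → (-2, -13/3)
  seg 7: down by d8 = 4 → (-2, -25/3)
  seg 8: right by d6 = 13 → (11, -25/3)
  seg 9: up by d7 = 117/5 → (11, 226/15)
  seg 10: up by d9 = -111/5 → (11, -107/15)

d6 = 13
d7 = 117/5
d8 = 4
d9 = -111/5
d10 = 26
d11 = 157/60
d12 = -232/5
endpoint = (11, -107/15)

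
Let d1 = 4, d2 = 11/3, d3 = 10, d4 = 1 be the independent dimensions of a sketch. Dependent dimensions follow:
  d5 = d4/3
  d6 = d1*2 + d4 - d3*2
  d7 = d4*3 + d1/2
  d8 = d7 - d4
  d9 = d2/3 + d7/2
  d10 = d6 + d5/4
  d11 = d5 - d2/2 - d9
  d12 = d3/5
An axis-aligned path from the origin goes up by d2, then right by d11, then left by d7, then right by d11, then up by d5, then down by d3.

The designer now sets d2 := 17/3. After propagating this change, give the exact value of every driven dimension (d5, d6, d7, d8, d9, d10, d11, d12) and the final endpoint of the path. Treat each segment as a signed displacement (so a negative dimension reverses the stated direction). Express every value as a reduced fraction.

Apply edit: d2 := 17/3
  d5 = d4/3 = 1/3
  d6 = d1*2 + d4 - d3*2 = -11
  d7 = d4*3 + d1/2 = 5
  d8 = d7 - d4 = 4
  d9 = d2/3 + d7/2 = 79/18
  d10 = d6 + d5/4 = -131/12
  d11 = d5 - d2/2 - d9 = -62/9
  d12 = d3/5 = 2
Walk from origin (0, 0):
  seg 1: up by d2 = 17/3 → (0, 17/3)
  seg 2: right by d11 = -62/9 → (-62/9, 17/3)
  seg 3: left by d7 = 5 → (-107/9, 17/3)
  seg 4: right by d11 = -62/9 → (-169/9, 17/3)
  seg 5: up by d5 = 1/3 → (-169/9, 6)
  seg 6: down by d3 = 10 → (-169/9, -4)

d5 = 1/3
d6 = -11
d7 = 5
d8 = 4
d9 = 79/18
d10 = -131/12
d11 = -62/9
d12 = 2
endpoint = (-169/9, -4)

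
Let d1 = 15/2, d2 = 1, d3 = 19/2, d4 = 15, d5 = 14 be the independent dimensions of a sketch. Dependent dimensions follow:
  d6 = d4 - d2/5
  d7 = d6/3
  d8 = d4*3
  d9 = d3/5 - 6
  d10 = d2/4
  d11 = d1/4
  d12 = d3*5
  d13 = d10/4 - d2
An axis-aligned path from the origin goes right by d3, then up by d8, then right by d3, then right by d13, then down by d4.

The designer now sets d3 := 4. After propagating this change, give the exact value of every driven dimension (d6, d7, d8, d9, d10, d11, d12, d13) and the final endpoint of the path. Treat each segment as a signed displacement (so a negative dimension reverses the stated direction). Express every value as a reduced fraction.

d6 = 74/5
d7 = 74/15
d8 = 45
d9 = -26/5
d10 = 1/4
d11 = 15/8
d12 = 20
d13 = -15/16
endpoint = (113/16, 30)

Apply edit: d3 := 4
  d6 = d4 - d2/5 = 74/5
  d7 = d6/3 = 74/15
  d8 = d4*3 = 45
  d9 = d3/5 - 6 = -26/5
  d10 = d2/4 = 1/4
  d11 = d1/4 = 15/8
  d12 = d3*5 = 20
  d13 = d10/4 - d2 = -15/16
Walk from origin (0, 0):
  seg 1: right by d3 = 4 → (4, 0)
  seg 2: up by d8 = 45 → (4, 45)
  seg 3: right by d3 = 4 → (8, 45)
  seg 4: right by d13 = -15/16 → (113/16, 45)
  seg 5: down by d4 = 15 → (113/16, 30)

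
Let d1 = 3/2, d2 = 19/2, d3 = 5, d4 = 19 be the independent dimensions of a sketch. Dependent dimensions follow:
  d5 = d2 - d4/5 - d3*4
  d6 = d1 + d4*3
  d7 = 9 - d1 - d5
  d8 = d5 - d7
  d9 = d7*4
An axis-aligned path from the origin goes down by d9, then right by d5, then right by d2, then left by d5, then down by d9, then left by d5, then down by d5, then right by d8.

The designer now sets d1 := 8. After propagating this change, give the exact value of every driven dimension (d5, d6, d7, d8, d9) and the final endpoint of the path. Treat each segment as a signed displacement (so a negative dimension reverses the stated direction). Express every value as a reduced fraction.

d5 = -143/10
d6 = 65
d7 = 153/10
d8 = -148/5
d9 = 306/5
endpoint = (-29/5, -1081/10)

Apply edit: d1 := 8
  d5 = d2 - d4/5 - d3*4 = -143/10
  d6 = d1 + d4*3 = 65
  d7 = 9 - d1 - d5 = 153/10
  d8 = d5 - d7 = -148/5
  d9 = d7*4 = 306/5
Walk from origin (0, 0):
  seg 1: down by d9 = 306/5 → (0, -306/5)
  seg 2: right by d5 = -143/10 → (-143/10, -306/5)
  seg 3: right by d2 = 19/2 → (-24/5, -306/5)
  seg 4: left by d5 = -143/10 → (19/2, -306/5)
  seg 5: down by d9 = 306/5 → (19/2, -612/5)
  seg 6: left by d5 = -143/10 → (119/5, -612/5)
  seg 7: down by d5 = -143/10 → (119/5, -1081/10)
  seg 8: right by d8 = -148/5 → (-29/5, -1081/10)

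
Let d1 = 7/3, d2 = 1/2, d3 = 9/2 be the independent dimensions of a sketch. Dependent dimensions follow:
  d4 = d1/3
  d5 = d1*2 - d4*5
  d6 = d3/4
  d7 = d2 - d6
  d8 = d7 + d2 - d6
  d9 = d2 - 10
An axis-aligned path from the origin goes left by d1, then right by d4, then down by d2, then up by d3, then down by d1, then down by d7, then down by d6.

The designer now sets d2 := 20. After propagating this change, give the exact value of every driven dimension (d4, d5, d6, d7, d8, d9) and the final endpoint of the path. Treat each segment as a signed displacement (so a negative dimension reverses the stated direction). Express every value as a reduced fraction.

Apply edit: d2 := 20
  d4 = d1/3 = 7/9
  d5 = d1*2 - d4*5 = 7/9
  d6 = d3/4 = 9/8
  d7 = d2 - d6 = 151/8
  d8 = d7 + d2 - d6 = 151/4
  d9 = d2 - 10 = 10
Walk from origin (0, 0):
  seg 1: left by d1 = 7/3 → (-7/3, 0)
  seg 2: right by d4 = 7/9 → (-14/9, 0)
  seg 3: down by d2 = 20 → (-14/9, -20)
  seg 4: up by d3 = 9/2 → (-14/9, -31/2)
  seg 5: down by d1 = 7/3 → (-14/9, -107/6)
  seg 6: down by d7 = 151/8 → (-14/9, -881/24)
  seg 7: down by d6 = 9/8 → (-14/9, -227/6)

d4 = 7/9
d5 = 7/9
d6 = 9/8
d7 = 151/8
d8 = 151/4
d9 = 10
endpoint = (-14/9, -227/6)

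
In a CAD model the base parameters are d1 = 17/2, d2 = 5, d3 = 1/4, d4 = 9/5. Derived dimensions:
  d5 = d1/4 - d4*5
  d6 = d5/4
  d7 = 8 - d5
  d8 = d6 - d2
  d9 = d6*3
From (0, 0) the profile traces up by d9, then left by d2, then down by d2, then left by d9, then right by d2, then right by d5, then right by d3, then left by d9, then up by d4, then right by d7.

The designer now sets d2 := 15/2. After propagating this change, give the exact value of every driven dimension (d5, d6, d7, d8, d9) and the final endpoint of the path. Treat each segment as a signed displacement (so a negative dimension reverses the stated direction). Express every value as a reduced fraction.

d5 = -55/8
d6 = -55/32
d7 = 119/8
d8 = -295/32
d9 = -165/32
endpoint = (297/16, -1737/160)

Apply edit: d2 := 15/2
  d5 = d1/4 - d4*5 = -55/8
  d6 = d5/4 = -55/32
  d7 = 8 - d5 = 119/8
  d8 = d6 - d2 = -295/32
  d9 = d6*3 = -165/32
Walk from origin (0, 0):
  seg 1: up by d9 = -165/32 → (0, -165/32)
  seg 2: left by d2 = 15/2 → (-15/2, -165/32)
  seg 3: down by d2 = 15/2 → (-15/2, -405/32)
  seg 4: left by d9 = -165/32 → (-75/32, -405/32)
  seg 5: right by d2 = 15/2 → (165/32, -405/32)
  seg 6: right by d5 = -55/8 → (-55/32, -405/32)
  seg 7: right by d3 = 1/4 → (-47/32, -405/32)
  seg 8: left by d9 = -165/32 → (59/16, -405/32)
  seg 9: up by d4 = 9/5 → (59/16, -1737/160)
  seg 10: right by d7 = 119/8 → (297/16, -1737/160)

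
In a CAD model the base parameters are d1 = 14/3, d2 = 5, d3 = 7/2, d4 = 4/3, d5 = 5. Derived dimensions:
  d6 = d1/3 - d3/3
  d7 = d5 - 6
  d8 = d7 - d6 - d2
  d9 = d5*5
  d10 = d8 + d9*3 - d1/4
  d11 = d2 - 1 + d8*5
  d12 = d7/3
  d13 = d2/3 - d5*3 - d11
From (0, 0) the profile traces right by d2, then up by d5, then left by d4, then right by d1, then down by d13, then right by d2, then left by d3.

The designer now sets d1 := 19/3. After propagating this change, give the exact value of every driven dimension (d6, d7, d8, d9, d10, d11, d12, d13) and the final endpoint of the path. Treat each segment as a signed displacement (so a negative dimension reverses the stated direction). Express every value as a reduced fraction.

Apply edit: d1 := 19/3
  d6 = d1/3 - d3/3 = 17/18
  d7 = d5 - 6 = -1
  d8 = d7 - d6 - d2 = -125/18
  d9 = d5*5 = 25
  d10 = d8 + d9*3 - d1/4 = 2393/36
  d11 = d2 - 1 + d8*5 = -553/18
  d12 = d7/3 = -1/3
  d13 = d2/3 - d5*3 - d11 = 313/18
Walk from origin (0, 0):
  seg 1: right by d2 = 5 → (5, 0)
  seg 2: up by d5 = 5 → (5, 5)
  seg 3: left by d4 = 4/3 → (11/3, 5)
  seg 4: right by d1 = 19/3 → (10, 5)
  seg 5: down by d13 = 313/18 → (10, -223/18)
  seg 6: right by d2 = 5 → (15, -223/18)
  seg 7: left by d3 = 7/2 → (23/2, -223/18)

d6 = 17/18
d7 = -1
d8 = -125/18
d9 = 25
d10 = 2393/36
d11 = -553/18
d12 = -1/3
d13 = 313/18
endpoint = (23/2, -223/18)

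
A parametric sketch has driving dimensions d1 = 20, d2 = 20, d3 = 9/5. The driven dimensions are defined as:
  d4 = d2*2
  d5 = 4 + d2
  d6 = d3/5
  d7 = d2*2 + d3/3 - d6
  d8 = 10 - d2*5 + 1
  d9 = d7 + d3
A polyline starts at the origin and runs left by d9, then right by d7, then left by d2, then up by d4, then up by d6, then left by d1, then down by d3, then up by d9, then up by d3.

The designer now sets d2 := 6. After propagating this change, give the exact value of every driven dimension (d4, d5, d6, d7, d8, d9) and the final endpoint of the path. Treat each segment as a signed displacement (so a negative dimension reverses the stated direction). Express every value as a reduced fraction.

Apply edit: d2 := 6
  d4 = d2*2 = 12
  d5 = 4 + d2 = 10
  d6 = d3/5 = 9/25
  d7 = d2*2 + d3/3 - d6 = 306/25
  d8 = 10 - d2*5 + 1 = -19
  d9 = d7 + d3 = 351/25
Walk from origin (0, 0):
  seg 1: left by d9 = 351/25 → (-351/25, 0)
  seg 2: right by d7 = 306/25 → (-9/5, 0)
  seg 3: left by d2 = 6 → (-39/5, 0)
  seg 4: up by d4 = 12 → (-39/5, 12)
  seg 5: up by d6 = 9/25 → (-39/5, 309/25)
  seg 6: left by d1 = 20 → (-139/5, 309/25)
  seg 7: down by d3 = 9/5 → (-139/5, 264/25)
  seg 8: up by d9 = 351/25 → (-139/5, 123/5)
  seg 9: up by d3 = 9/5 → (-139/5, 132/5)

d4 = 12
d5 = 10
d6 = 9/25
d7 = 306/25
d8 = -19
d9 = 351/25
endpoint = (-139/5, 132/5)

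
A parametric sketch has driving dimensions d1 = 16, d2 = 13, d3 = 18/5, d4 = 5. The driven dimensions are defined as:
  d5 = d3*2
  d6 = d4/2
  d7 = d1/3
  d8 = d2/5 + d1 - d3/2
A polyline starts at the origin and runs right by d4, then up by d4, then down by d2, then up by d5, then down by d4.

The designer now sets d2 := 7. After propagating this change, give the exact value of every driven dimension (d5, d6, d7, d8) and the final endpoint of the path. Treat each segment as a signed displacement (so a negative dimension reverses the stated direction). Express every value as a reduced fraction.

d5 = 36/5
d6 = 5/2
d7 = 16/3
d8 = 78/5
endpoint = (5, 1/5)

Apply edit: d2 := 7
  d5 = d3*2 = 36/5
  d6 = d4/2 = 5/2
  d7 = d1/3 = 16/3
  d8 = d2/5 + d1 - d3/2 = 78/5
Walk from origin (0, 0):
  seg 1: right by d4 = 5 → (5, 0)
  seg 2: up by d4 = 5 → (5, 5)
  seg 3: down by d2 = 7 → (5, -2)
  seg 4: up by d5 = 36/5 → (5, 26/5)
  seg 5: down by d4 = 5 → (5, 1/5)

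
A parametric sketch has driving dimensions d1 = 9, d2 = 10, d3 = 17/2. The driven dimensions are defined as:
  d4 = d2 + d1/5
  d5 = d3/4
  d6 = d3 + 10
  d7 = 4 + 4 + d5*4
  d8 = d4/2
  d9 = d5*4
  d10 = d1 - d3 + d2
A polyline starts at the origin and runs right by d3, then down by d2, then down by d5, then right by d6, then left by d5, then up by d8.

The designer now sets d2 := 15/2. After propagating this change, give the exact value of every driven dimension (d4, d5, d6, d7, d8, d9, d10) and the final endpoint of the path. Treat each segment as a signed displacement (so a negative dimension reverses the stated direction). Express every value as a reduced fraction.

Apply edit: d2 := 15/2
  d4 = d2 + d1/5 = 93/10
  d5 = d3/4 = 17/8
  d6 = d3 + 10 = 37/2
  d7 = 4 + 4 + d5*4 = 33/2
  d8 = d4/2 = 93/20
  d9 = d5*4 = 17/2
  d10 = d1 - d3 + d2 = 8
Walk from origin (0, 0):
  seg 1: right by d3 = 17/2 → (17/2, 0)
  seg 2: down by d2 = 15/2 → (17/2, -15/2)
  seg 3: down by d5 = 17/8 → (17/2, -77/8)
  seg 4: right by d6 = 37/2 → (27, -77/8)
  seg 5: left by d5 = 17/8 → (199/8, -77/8)
  seg 6: up by d8 = 93/20 → (199/8, -199/40)

d4 = 93/10
d5 = 17/8
d6 = 37/2
d7 = 33/2
d8 = 93/20
d9 = 17/2
d10 = 8
endpoint = (199/8, -199/40)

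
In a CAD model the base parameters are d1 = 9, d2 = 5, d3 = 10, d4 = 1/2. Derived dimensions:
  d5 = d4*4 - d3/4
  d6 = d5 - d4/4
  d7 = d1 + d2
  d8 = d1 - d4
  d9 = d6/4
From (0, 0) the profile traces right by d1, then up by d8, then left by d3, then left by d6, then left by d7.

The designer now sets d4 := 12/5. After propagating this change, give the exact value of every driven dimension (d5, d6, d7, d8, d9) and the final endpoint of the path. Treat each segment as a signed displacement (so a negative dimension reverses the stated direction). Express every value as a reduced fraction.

d5 = 71/10
d6 = 13/2
d7 = 14
d8 = 33/5
d9 = 13/8
endpoint = (-43/2, 33/5)

Apply edit: d4 := 12/5
  d5 = d4*4 - d3/4 = 71/10
  d6 = d5 - d4/4 = 13/2
  d7 = d1 + d2 = 14
  d8 = d1 - d4 = 33/5
  d9 = d6/4 = 13/8
Walk from origin (0, 0):
  seg 1: right by d1 = 9 → (9, 0)
  seg 2: up by d8 = 33/5 → (9, 33/5)
  seg 3: left by d3 = 10 → (-1, 33/5)
  seg 4: left by d6 = 13/2 → (-15/2, 33/5)
  seg 5: left by d7 = 14 → (-43/2, 33/5)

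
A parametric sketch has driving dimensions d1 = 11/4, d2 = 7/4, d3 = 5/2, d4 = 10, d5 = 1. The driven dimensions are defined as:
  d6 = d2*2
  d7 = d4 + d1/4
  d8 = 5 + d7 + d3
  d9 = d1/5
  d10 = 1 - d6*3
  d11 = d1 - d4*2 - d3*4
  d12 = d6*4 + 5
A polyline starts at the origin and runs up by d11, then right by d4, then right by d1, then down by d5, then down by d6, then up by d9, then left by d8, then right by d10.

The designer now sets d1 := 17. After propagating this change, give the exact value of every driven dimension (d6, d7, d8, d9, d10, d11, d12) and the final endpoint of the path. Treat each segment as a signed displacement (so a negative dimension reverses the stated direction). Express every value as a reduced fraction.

Apply edit: d1 := 17
  d6 = d2*2 = 7/2
  d7 = d4 + d1/4 = 57/4
  d8 = 5 + d7 + d3 = 87/4
  d9 = d1/5 = 17/5
  d10 = 1 - d6*3 = -19/2
  d11 = d1 - d4*2 - d3*4 = -13
  d12 = d6*4 + 5 = 19
Walk from origin (0, 0):
  seg 1: up by d11 = -13 → (0, -13)
  seg 2: right by d4 = 10 → (10, -13)
  seg 3: right by d1 = 17 → (27, -13)
  seg 4: down by d5 = 1 → (27, -14)
  seg 5: down by d6 = 7/2 → (27, -35/2)
  seg 6: up by d9 = 17/5 → (27, -141/10)
  seg 7: left by d8 = 87/4 → (21/4, -141/10)
  seg 8: right by d10 = -19/2 → (-17/4, -141/10)

d6 = 7/2
d7 = 57/4
d8 = 87/4
d9 = 17/5
d10 = -19/2
d11 = -13
d12 = 19
endpoint = (-17/4, -141/10)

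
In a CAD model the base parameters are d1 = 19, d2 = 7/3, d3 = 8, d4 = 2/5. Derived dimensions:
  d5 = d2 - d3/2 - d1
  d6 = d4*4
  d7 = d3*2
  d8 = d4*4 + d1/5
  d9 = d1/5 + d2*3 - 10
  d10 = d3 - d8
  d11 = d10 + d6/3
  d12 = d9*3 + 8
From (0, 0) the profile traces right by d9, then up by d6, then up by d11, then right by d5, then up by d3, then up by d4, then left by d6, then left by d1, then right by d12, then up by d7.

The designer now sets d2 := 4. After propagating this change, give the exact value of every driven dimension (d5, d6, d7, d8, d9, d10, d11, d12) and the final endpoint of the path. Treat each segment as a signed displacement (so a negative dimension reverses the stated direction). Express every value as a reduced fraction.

Apply edit: d2 := 4
  d5 = d2 - d3/2 - d1 = -19
  d6 = d4*4 = 8/5
  d7 = d3*2 = 16
  d8 = d4*4 + d1/5 = 27/5
  d9 = d1/5 + d2*3 - 10 = 29/5
  d10 = d3 - d8 = 13/5
  d11 = d10 + d6/3 = 47/15
  d12 = d9*3 + 8 = 127/5
Walk from origin (0, 0):
  seg 1: right by d9 = 29/5 → (29/5, 0)
  seg 2: up by d6 = 8/5 → (29/5, 8/5)
  seg 3: up by d11 = 47/15 → (29/5, 71/15)
  seg 4: right by d5 = -19 → (-66/5, 71/15)
  seg 5: up by d3 = 8 → (-66/5, 191/15)
  seg 6: up by d4 = 2/5 → (-66/5, 197/15)
  seg 7: left by d6 = 8/5 → (-74/5, 197/15)
  seg 8: left by d1 = 19 → (-169/5, 197/15)
  seg 9: right by d12 = 127/5 → (-42/5, 197/15)
  seg 10: up by d7 = 16 → (-42/5, 437/15)

d5 = -19
d6 = 8/5
d7 = 16
d8 = 27/5
d9 = 29/5
d10 = 13/5
d11 = 47/15
d12 = 127/5
endpoint = (-42/5, 437/15)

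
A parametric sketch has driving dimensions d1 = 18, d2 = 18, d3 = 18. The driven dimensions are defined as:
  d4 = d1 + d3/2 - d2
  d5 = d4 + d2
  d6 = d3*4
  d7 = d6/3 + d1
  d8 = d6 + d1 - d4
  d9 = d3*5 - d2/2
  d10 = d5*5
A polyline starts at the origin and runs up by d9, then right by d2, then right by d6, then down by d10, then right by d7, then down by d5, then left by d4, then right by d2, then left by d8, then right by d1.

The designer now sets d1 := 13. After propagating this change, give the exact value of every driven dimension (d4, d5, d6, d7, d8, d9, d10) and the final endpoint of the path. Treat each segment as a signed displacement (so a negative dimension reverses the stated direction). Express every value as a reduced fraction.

Apply edit: d1 := 13
  d4 = d1 + d3/2 - d2 = 4
  d5 = d4 + d2 = 22
  d6 = d3*4 = 72
  d7 = d6/3 + d1 = 37
  d8 = d6 + d1 - d4 = 81
  d9 = d3*5 - d2/2 = 81
  d10 = d5*5 = 110
Walk from origin (0, 0):
  seg 1: up by d9 = 81 → (0, 81)
  seg 2: right by d2 = 18 → (18, 81)
  seg 3: right by d6 = 72 → (90, 81)
  seg 4: down by d10 = 110 → (90, -29)
  seg 5: right by d7 = 37 → (127, -29)
  seg 6: down by d5 = 22 → (127, -51)
  seg 7: left by d4 = 4 → (123, -51)
  seg 8: right by d2 = 18 → (141, -51)
  seg 9: left by d8 = 81 → (60, -51)
  seg 10: right by d1 = 13 → (73, -51)

d4 = 4
d5 = 22
d6 = 72
d7 = 37
d8 = 81
d9 = 81
d10 = 110
endpoint = (73, -51)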